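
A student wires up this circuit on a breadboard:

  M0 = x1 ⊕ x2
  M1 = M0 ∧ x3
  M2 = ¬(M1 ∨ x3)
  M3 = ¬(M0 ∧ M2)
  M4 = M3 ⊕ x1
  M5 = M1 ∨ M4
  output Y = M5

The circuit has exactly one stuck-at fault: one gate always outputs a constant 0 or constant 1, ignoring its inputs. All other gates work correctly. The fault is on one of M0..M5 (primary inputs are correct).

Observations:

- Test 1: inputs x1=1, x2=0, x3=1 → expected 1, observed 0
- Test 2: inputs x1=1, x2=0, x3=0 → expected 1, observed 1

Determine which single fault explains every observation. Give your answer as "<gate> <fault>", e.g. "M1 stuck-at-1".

M1 stuck-at-0

Fault-free values for test 1 (x1=1, x2=0, x3=1): M0=1, M1=1, M2=0, M3=1, M4=0, M5=1, giving Y=1. Observed 0.
Test 1: faults giving observed 0 are {M0 stuck-at-0, M1 stuck-at-0, M5 stuck-at-0}.
Test 2 (x1=1, x2=0, x3=0): fault-free M0=1, M1=0, M2=1, M3=0, M4=1, M5=1 → 1; observed 1. Eliminates M0 stuck-at-0, M5 stuck-at-0.
Only M1 stuck-at-0 is consistent with every test.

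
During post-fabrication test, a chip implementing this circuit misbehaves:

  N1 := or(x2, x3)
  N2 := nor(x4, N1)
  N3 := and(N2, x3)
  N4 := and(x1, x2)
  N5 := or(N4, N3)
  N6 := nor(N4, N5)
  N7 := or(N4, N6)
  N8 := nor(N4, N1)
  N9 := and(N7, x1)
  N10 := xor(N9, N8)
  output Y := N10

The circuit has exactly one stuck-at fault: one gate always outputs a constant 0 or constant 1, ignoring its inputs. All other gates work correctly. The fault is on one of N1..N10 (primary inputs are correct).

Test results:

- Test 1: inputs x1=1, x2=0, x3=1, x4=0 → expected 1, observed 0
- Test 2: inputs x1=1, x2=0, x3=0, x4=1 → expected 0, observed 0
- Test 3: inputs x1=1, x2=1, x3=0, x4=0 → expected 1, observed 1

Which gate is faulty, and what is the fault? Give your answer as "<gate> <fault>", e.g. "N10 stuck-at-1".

N2 stuck-at-1

Fault-free values for test 1 (x1=1, x2=0, x3=1, x4=0): N1=1, N2=0, N3=0, N4=0, N5=0, N6=1, N7=1, N8=0, N9=1, N10=1, giving Y=1. Observed 0.
Test 1: faults giving observed 0 are {N2 stuck-at-1, N3 stuck-at-1, N5 stuck-at-1, N6 stuck-at-0, N7 stuck-at-0, N8 stuck-at-1, N9 stuck-at-0, N10 stuck-at-0}.
Test 2 (x1=1, x2=0, x3=0, x4=1): fault-free N1=0, N2=0, N3=0, N4=0, N5=0, N6=1, N7=1, N8=1, N9=1, N10=0 → 0; observed 0. Eliminates N3 stuck-at-1, N5 stuck-at-1, N6 stuck-at-0, N7 stuck-at-0, N9 stuck-at-0.
Test 3 (x1=1, x2=1, x3=0, x4=0): fault-free N1=1, N2=0, N3=0, N4=1, N5=1, N6=0, N7=1, N8=0, N9=1, N10=1 → 1; observed 1. Eliminates N8 stuck-at-1, N10 stuck-at-0.
Only N2 stuck-at-1 is consistent with every test.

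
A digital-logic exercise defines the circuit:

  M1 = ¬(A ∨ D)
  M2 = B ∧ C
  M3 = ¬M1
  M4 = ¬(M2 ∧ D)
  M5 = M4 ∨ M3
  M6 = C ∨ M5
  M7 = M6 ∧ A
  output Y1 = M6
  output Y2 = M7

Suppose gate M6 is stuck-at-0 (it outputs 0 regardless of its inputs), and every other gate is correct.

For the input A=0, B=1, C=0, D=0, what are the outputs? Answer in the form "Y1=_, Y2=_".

Propagate with M6 forced: M1=1, M2=0, M3=0, M4=1, M5=1, M6=0 [stuck-at-0], M7=0.
So the outputs are Y1=0, Y2=0. (Without the fault they would be Y1=1, Y2=0.)

Y1=0, Y2=0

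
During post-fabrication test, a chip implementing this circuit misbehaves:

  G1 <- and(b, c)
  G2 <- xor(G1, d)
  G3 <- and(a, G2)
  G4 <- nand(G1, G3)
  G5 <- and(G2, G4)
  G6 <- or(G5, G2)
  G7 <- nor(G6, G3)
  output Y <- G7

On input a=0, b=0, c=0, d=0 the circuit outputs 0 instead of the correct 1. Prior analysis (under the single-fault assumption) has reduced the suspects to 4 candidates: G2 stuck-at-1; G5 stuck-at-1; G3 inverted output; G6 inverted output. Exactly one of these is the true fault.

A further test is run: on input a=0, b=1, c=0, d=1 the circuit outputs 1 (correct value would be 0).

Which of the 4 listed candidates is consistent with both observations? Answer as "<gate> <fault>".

G6 inverted output

Evaluate each candidate on input a=0, b=1, c=0, d=1:
  G2 stuck-at-1: G1=0, G2=1 [stuck-at-1], G3=0, G4=1, G5=1, G6=1, G7=0 → 0 — eliminated
  G5 stuck-at-1: G1=0, G2=1, G3=0, G4=1, G5=1 [stuck-at-1], G6=1, G7=0 → 0 — eliminated
  G3 inverted output: G1=0, G2=1, G3=1 [inverted output], G4=1, G5=1, G6=1, G7=0 → 0 — eliminated
  G6 inverted output: G1=0, G2=1, G3=0, G4=1, G5=1, G6=0 [inverted output], G7=1 → 1 — matches
Only G6 inverted output reproduces the observed 1.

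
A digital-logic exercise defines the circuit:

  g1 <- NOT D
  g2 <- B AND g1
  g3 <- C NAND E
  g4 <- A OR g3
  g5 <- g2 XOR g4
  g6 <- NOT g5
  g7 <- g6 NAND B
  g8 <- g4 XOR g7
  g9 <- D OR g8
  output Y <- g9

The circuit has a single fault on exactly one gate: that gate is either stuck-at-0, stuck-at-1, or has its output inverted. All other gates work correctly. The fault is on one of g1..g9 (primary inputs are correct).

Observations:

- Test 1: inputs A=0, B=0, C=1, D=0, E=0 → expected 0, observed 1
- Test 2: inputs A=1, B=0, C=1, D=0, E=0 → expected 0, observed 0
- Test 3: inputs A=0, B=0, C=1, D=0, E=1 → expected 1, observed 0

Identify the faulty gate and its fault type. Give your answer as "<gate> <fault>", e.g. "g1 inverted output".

Fault-free values for test 1 (A=0, B=0, C=1, D=0, E=0): g1=1, g2=0, g3=1, g4=1, g5=1, g6=0, g7=1, g8=0, g9=0, giving Y=0. Observed 1.
Test 1: faults giving observed 1 are {g3 stuck-at-0, g3 inverted output, g4 stuck-at-0, g4 inverted output, g7 stuck-at-0, g7 inverted output, g8 stuck-at-1, g8 inverted output, g9 stuck-at-1, g9 inverted output}.
Test 2 (A=1, B=0, C=1, D=0, E=0): fault-free g1=1, g2=0, g3=1, g4=1, g5=1, g6=0, g7=1, g8=0, g9=0 → 0; observed 0. Eliminates g4 stuck-at-0, g4 inverted output, g7 stuck-at-0, g7 inverted output, g8 stuck-at-1, g8 inverted output, g9 stuck-at-1, g9 inverted output.
Test 3 (A=0, B=0, C=1, D=0, E=1): fault-free g1=1, g2=0, g3=0, g4=0, g5=0, g6=1, g7=1, g8=1, g9=1 → 1; observed 0. Eliminates g3 stuck-at-0.
Only g3 inverted output is consistent with every test.

g3 inverted output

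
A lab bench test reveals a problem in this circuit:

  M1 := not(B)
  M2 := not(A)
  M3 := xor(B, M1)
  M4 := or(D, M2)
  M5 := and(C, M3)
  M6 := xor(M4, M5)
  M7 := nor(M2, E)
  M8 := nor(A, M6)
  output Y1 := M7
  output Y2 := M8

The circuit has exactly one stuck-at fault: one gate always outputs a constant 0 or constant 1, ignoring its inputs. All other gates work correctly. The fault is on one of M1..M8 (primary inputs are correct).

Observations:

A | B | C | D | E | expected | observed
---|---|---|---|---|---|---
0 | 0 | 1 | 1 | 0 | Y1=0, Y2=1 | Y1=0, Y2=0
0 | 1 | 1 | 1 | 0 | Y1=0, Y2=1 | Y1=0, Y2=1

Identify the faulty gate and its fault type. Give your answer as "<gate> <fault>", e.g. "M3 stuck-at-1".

Fault-free values for test 1 (A=0, B=0, C=1, D=1, E=0): M1=1, M2=1, M3=1, M4=1, M5=1, M6=0, M7=0, M8=1, giving Y1=0, Y2=1. Observed Y1=0, Y2=0.
Test 1: faults giving observed Y1=0, Y2=0 are {M1 stuck-at-0, M3 stuck-at-0, M4 stuck-at-0, M5 stuck-at-0, M6 stuck-at-1, M8 stuck-at-0}.
Test 2 (A=0, B=1, C=1, D=1, E=0): fault-free M1=0, M2=1, M3=1, M4=1, M5=1, M6=0, M7=0, M8=1 → Y1=0, Y2=1; observed Y1=0, Y2=1. Eliminates M3 stuck-at-0, M4 stuck-at-0, M5 stuck-at-0, M6 stuck-at-1, M8 stuck-at-0.
Only M1 stuck-at-0 is consistent with every test.

M1 stuck-at-0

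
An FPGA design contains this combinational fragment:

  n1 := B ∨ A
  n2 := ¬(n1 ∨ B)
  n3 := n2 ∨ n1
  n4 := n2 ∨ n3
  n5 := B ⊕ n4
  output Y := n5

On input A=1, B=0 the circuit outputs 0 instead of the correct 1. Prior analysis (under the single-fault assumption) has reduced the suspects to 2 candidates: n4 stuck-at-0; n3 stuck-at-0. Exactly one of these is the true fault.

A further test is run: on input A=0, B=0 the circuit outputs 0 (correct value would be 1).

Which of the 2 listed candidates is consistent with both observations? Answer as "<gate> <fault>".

Evaluate each candidate on input A=0, B=0:
  n4 stuck-at-0: n1=0, n2=1, n3=1, n4=0 [stuck-at-0], n5=0 → 0 — matches
  n3 stuck-at-0: n1=0, n2=1, n3=0 [stuck-at-0], n4=1, n5=1 → 1 — eliminated
Only n4 stuck-at-0 reproduces the observed 0.

n4 stuck-at-0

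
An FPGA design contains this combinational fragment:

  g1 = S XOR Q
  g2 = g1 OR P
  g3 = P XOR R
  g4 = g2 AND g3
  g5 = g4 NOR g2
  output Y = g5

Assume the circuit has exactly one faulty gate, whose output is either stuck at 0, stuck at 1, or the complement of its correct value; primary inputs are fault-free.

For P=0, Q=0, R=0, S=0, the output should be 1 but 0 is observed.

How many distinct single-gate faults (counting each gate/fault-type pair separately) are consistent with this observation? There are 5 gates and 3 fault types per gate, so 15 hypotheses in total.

Fault-free: g1=0, g2=0, g3=0, g4=0, g5=1 → 1. Observed 0.
  g1: stuck-at-1, inverted output ✓; others ✗
  g2: stuck-at-1, inverted output ✓; others ✗
  g3: none of the 3 fault types match ✗
  g4: stuck-at-1, inverted output ✓; others ✗
  g5: stuck-at-0, inverted output ✓; others ✗
Consistent faults: {g1 stuck-at-1, g1 inverted output, g2 stuck-at-1, g2 inverted output, g4 stuck-at-1, g4 inverted output, g5 stuck-at-0, g5 inverted output} — 8 in all.

8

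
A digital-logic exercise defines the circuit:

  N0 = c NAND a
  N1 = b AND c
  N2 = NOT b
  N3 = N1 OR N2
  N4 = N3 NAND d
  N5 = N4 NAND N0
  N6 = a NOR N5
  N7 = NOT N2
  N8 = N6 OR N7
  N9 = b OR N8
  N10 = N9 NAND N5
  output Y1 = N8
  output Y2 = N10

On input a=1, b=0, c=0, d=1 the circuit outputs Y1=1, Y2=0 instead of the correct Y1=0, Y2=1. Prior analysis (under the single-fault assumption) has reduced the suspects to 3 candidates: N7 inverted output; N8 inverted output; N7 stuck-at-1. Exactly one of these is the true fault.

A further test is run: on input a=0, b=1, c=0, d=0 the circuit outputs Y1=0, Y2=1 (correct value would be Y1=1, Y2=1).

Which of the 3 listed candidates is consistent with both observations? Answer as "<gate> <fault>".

N8 inverted output

Evaluate each candidate on input a=0, b=1, c=0, d=0:
  N7 inverted output: N0=1, N1=0, N2=0, N3=0, N4=1, N5=0, N6=1, N7=0 [inverted output], N8=1, N9=1, N10=1 → Y1=1, Y2=1 — eliminated
  N8 inverted output: N0=1, N1=0, N2=0, N3=0, N4=1, N5=0, N6=1, N7=1, N8=0 [inverted output], N9=1, N10=1 → Y1=0, Y2=1 — matches
  N7 stuck-at-1: N0=1, N1=0, N2=0, N3=0, N4=1, N5=0, N6=1, N7=1 [stuck-at-1], N8=1, N9=1, N10=1 → Y1=1, Y2=1 — eliminated
Only N8 inverted output reproduces the observed Y1=0, Y2=1.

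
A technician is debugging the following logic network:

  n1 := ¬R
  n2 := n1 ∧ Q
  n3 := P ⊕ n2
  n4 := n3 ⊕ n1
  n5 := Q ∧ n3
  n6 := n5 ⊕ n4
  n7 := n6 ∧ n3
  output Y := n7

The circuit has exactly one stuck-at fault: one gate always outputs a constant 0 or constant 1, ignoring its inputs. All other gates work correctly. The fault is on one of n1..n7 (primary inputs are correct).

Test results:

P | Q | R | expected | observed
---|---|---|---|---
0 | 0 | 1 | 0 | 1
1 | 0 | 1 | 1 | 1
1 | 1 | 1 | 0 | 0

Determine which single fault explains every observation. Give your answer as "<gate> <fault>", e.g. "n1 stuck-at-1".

Fault-free values for test 1 (P=0, Q=0, R=1): n1=0, n2=0, n3=0, n4=0, n5=0, n6=0, n7=0, giving Y=0. Observed 1.
Test 1: faults giving observed 1 are {n2 stuck-at-1, n3 stuck-at-1, n7 stuck-at-1}.
Test 2 (P=1, Q=0, R=1): fault-free n1=0, n2=0, n3=1, n4=1, n5=0, n6=1, n7=1 → 1; observed 1. Eliminates n2 stuck-at-1.
Test 3 (P=1, Q=1, R=1): fault-free n1=0, n2=0, n3=1, n4=1, n5=1, n6=0, n7=0 → 0; observed 0. Eliminates n7 stuck-at-1.
Only n3 stuck-at-1 is consistent with every test.

n3 stuck-at-1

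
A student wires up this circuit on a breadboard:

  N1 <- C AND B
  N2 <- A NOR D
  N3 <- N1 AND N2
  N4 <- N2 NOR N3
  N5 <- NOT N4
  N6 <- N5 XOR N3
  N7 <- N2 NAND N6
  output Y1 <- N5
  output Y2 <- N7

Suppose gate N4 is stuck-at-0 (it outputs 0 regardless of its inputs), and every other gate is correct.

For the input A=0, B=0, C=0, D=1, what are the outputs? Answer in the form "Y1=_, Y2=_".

Y1=1, Y2=1

Propagate with N4 forced: N1=0, N2=0, N3=0, N4=0 [stuck-at-0], N5=1, N6=1, N7=1.
So the outputs are Y1=1, Y2=1. (Without the fault they would be Y1=0, Y2=1.)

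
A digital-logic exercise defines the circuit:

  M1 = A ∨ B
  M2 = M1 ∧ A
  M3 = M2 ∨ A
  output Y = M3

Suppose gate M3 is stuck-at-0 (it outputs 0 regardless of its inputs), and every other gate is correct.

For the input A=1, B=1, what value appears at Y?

0

Propagate with M3 forced: M1=1, M2=1, M3=0 [stuck-at-0].
So Y = 0. (Without the fault it would be 1.)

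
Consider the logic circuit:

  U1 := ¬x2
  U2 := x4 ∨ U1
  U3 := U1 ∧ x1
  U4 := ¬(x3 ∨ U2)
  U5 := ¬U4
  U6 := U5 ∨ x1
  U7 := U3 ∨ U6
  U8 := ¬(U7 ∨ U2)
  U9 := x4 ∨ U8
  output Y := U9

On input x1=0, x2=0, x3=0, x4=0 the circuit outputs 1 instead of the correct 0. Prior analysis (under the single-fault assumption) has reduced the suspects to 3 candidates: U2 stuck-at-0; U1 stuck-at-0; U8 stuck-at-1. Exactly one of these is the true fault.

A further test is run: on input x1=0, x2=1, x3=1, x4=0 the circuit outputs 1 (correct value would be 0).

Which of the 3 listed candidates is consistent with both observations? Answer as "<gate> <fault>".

Evaluate each candidate on input x1=0, x2=1, x3=1, x4=0:
  U2 stuck-at-0: U1=0, U2=0 [stuck-at-0], U3=0, U4=0, U5=1, U6=1, U7=1, U8=0, U9=0 → 0 — eliminated
  U1 stuck-at-0: U1=0 [stuck-at-0], U2=0, U3=0, U4=0, U5=1, U6=1, U7=1, U8=0, U9=0 → 0 — eliminated
  U8 stuck-at-1: U1=0, U2=0, U3=0, U4=0, U5=1, U6=1, U7=1, U8=1 [stuck-at-1], U9=1 → 1 — matches
Only U8 stuck-at-1 reproduces the observed 1.

U8 stuck-at-1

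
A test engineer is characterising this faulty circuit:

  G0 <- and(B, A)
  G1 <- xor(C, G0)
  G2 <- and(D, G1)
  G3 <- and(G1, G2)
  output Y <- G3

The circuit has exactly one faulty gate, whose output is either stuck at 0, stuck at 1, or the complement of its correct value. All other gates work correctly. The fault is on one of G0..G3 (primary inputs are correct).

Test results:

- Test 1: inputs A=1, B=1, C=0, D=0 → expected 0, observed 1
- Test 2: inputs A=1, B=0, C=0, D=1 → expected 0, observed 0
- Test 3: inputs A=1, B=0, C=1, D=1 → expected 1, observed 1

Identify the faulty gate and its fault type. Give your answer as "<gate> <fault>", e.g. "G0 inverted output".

Fault-free values for test 1 (A=1, B=1, C=0, D=0): G0=1, G1=1, G2=0, G3=0, giving Y=0. Observed 1.
Test 1: faults giving observed 1 are {G2 stuck-at-1, G2 inverted output, G3 stuck-at-1, G3 inverted output}.
Test 2 (A=1, B=0, C=0, D=1): fault-free G0=0, G1=0, G2=0, G3=0 → 0; observed 0. Eliminates G3 stuck-at-1, G3 inverted output.
Test 3 (A=1, B=0, C=1, D=1): fault-free G0=0, G1=1, G2=1, G3=1 → 1; observed 1. Eliminates G2 inverted output.
Only G2 stuck-at-1 is consistent with every test.

G2 stuck-at-1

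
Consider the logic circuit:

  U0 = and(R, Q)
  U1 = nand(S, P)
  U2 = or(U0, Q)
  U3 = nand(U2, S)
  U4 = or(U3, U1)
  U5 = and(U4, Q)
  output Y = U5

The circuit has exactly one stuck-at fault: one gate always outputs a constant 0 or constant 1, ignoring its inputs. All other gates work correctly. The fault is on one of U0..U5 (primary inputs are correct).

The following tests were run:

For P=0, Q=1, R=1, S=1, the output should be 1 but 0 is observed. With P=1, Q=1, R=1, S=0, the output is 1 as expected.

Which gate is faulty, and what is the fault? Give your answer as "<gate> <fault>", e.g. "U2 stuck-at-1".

Fault-free values for test 1 (P=0, Q=1, R=1, S=1): U0=1, U1=1, U2=1, U3=0, U4=1, U5=1, giving Y=1. Observed 0.
Test 1: faults giving observed 0 are {U1 stuck-at-0, U4 stuck-at-0, U5 stuck-at-0}.
Test 2 (P=1, Q=1, R=1, S=0): fault-free U0=1, U1=1, U2=1, U3=1, U4=1, U5=1 → 1; observed 1. Eliminates U4 stuck-at-0, U5 stuck-at-0.
Only U1 stuck-at-0 is consistent with every test.

U1 stuck-at-0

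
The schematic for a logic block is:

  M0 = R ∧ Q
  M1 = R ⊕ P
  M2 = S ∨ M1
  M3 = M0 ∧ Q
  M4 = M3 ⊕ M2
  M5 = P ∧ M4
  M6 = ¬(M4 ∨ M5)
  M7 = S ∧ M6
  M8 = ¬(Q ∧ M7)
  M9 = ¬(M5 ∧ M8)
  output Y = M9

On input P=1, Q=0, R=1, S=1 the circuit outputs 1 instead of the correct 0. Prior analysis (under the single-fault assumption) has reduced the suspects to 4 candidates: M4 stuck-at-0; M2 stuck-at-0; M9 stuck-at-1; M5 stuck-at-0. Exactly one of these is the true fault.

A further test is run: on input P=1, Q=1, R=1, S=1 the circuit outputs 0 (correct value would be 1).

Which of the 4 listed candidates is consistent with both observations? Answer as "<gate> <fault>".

Evaluate each candidate on input P=1, Q=1, R=1, S=1:
  M4 stuck-at-0: M0=1, M1=0, M2=1, M3=1, M4=0 [stuck-at-0], M5=0, M6=1, M7=1, M8=0, M9=1 → 1 — eliminated
  M2 stuck-at-0: M0=1, M1=0, M2=0 [stuck-at-0], M3=1, M4=1, M5=1, M6=0, M7=0, M8=1, M9=0 → 0 — matches
  M9 stuck-at-1: M0=1, M1=0, M2=1, M3=1, M4=0, M5=0, M6=1, M7=1, M8=0, M9=1 [stuck-at-1] → 1 — eliminated
  M5 stuck-at-0: M0=1, M1=0, M2=1, M3=1, M4=0, M5=0 [stuck-at-0], M6=1, M7=1, M8=0, M9=1 → 1 — eliminated
Only M2 stuck-at-0 reproduces the observed 0.

M2 stuck-at-0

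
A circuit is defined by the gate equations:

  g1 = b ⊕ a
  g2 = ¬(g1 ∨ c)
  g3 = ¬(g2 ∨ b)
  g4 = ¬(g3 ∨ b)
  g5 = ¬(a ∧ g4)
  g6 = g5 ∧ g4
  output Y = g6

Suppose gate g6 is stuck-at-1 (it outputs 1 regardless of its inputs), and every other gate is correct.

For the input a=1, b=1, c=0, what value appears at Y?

1

Propagate with g6 forced: g1=0, g2=1, g3=0, g4=0, g5=1, g6=1 [stuck-at-1].
So Y = 1. (Without the fault it would be 0.)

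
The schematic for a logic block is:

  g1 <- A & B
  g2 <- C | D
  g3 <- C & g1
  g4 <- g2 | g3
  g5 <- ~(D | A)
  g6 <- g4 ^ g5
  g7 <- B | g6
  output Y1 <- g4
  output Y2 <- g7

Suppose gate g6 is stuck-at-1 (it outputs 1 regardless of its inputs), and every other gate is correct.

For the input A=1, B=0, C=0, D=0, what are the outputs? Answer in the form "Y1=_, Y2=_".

Propagate with g6 forced: g1=0, g2=0, g3=0, g4=0, g5=0, g6=1 [stuck-at-1], g7=1.
So the outputs are Y1=0, Y2=1. (Without the fault they would be Y1=0, Y2=0.)

Y1=0, Y2=1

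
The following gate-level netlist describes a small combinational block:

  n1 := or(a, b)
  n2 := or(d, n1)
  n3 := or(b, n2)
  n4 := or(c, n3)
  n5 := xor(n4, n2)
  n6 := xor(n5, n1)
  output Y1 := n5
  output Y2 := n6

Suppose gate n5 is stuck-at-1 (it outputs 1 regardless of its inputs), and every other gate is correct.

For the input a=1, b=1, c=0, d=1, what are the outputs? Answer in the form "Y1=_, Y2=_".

Y1=1, Y2=0

Propagate with n5 forced: n1=1, n2=1, n3=1, n4=1, n5=1 [stuck-at-1], n6=0.
So the outputs are Y1=1, Y2=0. (Without the fault they would be Y1=0, Y2=1.)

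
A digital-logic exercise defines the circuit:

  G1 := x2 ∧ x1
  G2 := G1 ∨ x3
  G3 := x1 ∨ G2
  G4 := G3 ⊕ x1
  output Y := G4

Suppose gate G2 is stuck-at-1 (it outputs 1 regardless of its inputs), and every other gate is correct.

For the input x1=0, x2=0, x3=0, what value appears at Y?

1

Propagate with G2 forced: G1=0, G2=1 [stuck-at-1], G3=1, G4=1.
So Y = 1. (Without the fault it would be 0.)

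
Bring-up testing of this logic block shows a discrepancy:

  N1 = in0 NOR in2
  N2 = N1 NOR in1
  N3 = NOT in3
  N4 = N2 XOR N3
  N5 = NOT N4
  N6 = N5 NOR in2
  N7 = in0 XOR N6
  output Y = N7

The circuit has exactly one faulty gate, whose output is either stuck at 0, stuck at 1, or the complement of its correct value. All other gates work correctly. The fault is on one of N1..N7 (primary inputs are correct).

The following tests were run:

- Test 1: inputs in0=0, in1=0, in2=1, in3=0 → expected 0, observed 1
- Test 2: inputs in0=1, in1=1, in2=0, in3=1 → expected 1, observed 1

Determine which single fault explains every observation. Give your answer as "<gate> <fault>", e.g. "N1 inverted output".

Fault-free values for test 1 (in0=0, in1=0, in2=1, in3=0): N1=0, N2=1, N3=1, N4=0, N5=1, N6=0, N7=0, giving Y=0. Observed 1.
Test 1: faults giving observed 1 are {N6 stuck-at-1, N6 inverted output, N7 stuck-at-1, N7 inverted output}.
Test 2 (in0=1, in1=1, in2=0, in3=1): fault-free N1=0, N2=0, N3=0, N4=0, N5=1, N6=0, N7=1 → 1; observed 1. Eliminates N6 stuck-at-1, N6 inverted output, N7 inverted output.
Only N7 stuck-at-1 is consistent with every test.

N7 stuck-at-1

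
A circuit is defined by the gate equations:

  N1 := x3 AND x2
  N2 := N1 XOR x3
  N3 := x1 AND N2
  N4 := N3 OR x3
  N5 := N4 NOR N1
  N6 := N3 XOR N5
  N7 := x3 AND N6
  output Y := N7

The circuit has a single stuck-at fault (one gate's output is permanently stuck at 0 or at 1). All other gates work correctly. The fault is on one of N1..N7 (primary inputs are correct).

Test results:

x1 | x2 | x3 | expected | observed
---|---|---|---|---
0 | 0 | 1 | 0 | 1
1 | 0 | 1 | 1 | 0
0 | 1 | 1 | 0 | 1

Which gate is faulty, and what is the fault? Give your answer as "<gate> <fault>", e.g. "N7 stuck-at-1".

N5 stuck-at-1

Fault-free values for test 1 (x1=0, x2=0, x3=1): N1=0, N2=1, N3=0, N4=1, N5=0, N6=0, N7=0, giving Y=0. Observed 1.
Test 1: faults giving observed 1 are {N3 stuck-at-1, N4 stuck-at-0, N5 stuck-at-1, N6 stuck-at-1, N7 stuck-at-1}.
Test 2 (x1=1, x2=0, x3=1): fault-free N1=0, N2=1, N3=1, N4=1, N5=0, N6=1, N7=1 → 1; observed 0. Eliminates N3 stuck-at-1, N6 stuck-at-1, N7 stuck-at-1.
Test 3 (x1=0, x2=1, x3=1): fault-free N1=1, N2=0, N3=0, N4=1, N5=0, N6=0, N7=0 → 0; observed 1. Eliminates N4 stuck-at-0.
Only N5 stuck-at-1 is consistent with every test.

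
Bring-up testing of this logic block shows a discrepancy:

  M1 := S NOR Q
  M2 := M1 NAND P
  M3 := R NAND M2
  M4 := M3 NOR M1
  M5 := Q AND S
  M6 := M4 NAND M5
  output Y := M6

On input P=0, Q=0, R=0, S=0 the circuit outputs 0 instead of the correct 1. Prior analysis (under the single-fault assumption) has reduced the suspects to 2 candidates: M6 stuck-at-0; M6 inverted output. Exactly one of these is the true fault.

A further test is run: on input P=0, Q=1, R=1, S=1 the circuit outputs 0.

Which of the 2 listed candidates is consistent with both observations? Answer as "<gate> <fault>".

Evaluate each candidate on input P=0, Q=1, R=1, S=1:
  M6 stuck-at-0: M1=0, M2=1, M3=0, M4=1, M5=1, M6=0 [stuck-at-0] → 0 — matches
  M6 inverted output: M1=0, M2=1, M3=0, M4=1, M5=1, M6=1 [inverted output] → 1 — eliminated
Only M6 stuck-at-0 reproduces the observed 0.

M6 stuck-at-0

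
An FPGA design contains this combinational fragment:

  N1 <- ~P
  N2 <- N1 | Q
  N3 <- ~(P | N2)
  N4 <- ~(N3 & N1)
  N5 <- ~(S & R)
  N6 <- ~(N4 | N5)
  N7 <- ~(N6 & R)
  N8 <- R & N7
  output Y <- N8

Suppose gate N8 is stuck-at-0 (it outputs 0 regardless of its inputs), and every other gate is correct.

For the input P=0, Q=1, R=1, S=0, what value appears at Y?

0

Propagate with N8 forced: N1=1, N2=1, N3=0, N4=1, N5=1, N6=0, N7=1, N8=0 [stuck-at-0].
So Y = 0. (Without the fault it would be 1.)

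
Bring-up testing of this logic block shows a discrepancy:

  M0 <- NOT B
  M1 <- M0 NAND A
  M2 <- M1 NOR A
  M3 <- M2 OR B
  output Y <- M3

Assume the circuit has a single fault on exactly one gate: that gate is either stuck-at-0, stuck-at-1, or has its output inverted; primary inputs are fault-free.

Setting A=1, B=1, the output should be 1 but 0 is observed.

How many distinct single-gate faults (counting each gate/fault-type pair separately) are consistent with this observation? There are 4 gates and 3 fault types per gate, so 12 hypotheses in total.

Fault-free: M0=0, M1=1, M2=0, M3=1 → 1. Observed 0.
  M0 stuck-at-0: output 1 ✗
  M0 stuck-at-1: output 1 ✗
  M0 inverted output: output 1 ✗
  M1 stuck-at-0: output 1 ✗
  M1 stuck-at-1: output 1 ✗
  M1 inverted output: output 1 ✗
  M2 stuck-at-0: output 1 ✗
  M2 stuck-at-1: output 1 ✗
  M2 inverted output: output 1 ✗
  M3 stuck-at-0: output 0 ✓
  M3 stuck-at-1: output 1 ✗
  M3 inverted output: output 0 ✓
Consistent faults: {M3 stuck-at-0, M3 inverted output} — 2 in all.

2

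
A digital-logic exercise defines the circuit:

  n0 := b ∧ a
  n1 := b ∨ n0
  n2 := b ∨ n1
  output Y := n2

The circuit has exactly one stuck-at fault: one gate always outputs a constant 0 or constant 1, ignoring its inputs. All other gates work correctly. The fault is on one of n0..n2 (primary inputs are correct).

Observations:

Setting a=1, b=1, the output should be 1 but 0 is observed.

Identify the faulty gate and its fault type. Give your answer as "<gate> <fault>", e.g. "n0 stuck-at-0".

Fault-free values for test 1 (a=1, b=1): n0=1, n1=1, n2=1, giving Y=1. Observed 0.
Test 1: faults giving observed 0 are {n2 stuck-at-0}.
Only n2 stuck-at-0 is consistent with every test.

n2 stuck-at-0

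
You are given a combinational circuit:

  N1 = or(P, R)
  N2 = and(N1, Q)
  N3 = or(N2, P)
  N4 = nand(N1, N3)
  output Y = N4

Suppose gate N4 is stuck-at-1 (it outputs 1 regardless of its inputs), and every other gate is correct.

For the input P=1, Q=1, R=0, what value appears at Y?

1

Propagate with N4 forced: N1=1, N2=1, N3=1, N4=1 [stuck-at-1].
So Y = 1. (Without the fault it would be 0.)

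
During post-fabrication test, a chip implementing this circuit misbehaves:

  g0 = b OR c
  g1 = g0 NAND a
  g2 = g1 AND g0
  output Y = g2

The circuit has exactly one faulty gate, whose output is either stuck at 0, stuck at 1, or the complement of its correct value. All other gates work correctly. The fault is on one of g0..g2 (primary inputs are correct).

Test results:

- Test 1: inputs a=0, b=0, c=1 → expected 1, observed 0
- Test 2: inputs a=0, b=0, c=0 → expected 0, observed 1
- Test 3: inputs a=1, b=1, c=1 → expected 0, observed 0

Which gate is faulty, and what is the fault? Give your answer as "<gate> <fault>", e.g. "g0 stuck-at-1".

Fault-free values for test 1 (a=0, b=0, c=1): g0=1, g1=1, g2=1, giving Y=1. Observed 0.
Test 1: faults giving observed 0 are {g0 stuck-at-0, g0 inverted output, g1 stuck-at-0, g1 inverted output, g2 stuck-at-0, g2 inverted output}.
Test 2 (a=0, b=0, c=0): fault-free g0=0, g1=1, g2=0 → 0; observed 1. Eliminates g0 stuck-at-0, g1 stuck-at-0, g1 inverted output, g2 stuck-at-0.
Test 3 (a=1, b=1, c=1): fault-free g0=1, g1=0, g2=0 → 0; observed 0. Eliminates g2 inverted output.
Only g0 inverted output is consistent with every test.

g0 inverted output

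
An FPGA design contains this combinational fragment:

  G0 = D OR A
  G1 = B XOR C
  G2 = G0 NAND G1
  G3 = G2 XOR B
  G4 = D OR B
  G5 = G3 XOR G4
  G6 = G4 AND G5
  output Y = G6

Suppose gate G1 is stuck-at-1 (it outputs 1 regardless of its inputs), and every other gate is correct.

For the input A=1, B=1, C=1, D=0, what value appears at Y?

Propagate with G1 forced: G0=1, G1=1 [stuck-at-1], G2=0, G3=1, G4=1, G5=0, G6=0.
So Y = 0. (Without the fault it would be 1.)

0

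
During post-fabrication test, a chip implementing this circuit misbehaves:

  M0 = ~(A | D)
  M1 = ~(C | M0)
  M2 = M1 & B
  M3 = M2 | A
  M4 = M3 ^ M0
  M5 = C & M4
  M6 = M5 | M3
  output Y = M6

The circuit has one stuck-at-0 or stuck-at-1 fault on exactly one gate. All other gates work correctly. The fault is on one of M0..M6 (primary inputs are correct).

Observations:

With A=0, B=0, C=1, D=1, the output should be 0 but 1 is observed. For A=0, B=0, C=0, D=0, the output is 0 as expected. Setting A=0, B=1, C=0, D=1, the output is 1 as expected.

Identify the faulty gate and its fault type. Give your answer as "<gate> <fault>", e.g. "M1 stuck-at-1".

Fault-free values for test 1 (A=0, B=0, C=1, D=1): M0=0, M1=0, M2=0, M3=0, M4=0, M5=0, M6=0, giving Y=0. Observed 1.
Test 1: faults giving observed 1 are {M0 stuck-at-1, M2 stuck-at-1, M3 stuck-at-1, M4 stuck-at-1, M5 stuck-at-1, M6 stuck-at-1}.
Test 2 (A=0, B=0, C=0, D=0): fault-free M0=1, M1=0, M2=0, M3=0, M4=1, M5=0, M6=0 → 0; observed 0. Eliminates M2 stuck-at-1, M3 stuck-at-1, M5 stuck-at-1, M6 stuck-at-1.
Test 3 (A=0, B=1, C=0, D=1): fault-free M0=0, M1=1, M2=1, M3=1, M4=1, M5=0, M6=1 → 1; observed 1. Eliminates M0 stuck-at-1.
Only M4 stuck-at-1 is consistent with every test.

M4 stuck-at-1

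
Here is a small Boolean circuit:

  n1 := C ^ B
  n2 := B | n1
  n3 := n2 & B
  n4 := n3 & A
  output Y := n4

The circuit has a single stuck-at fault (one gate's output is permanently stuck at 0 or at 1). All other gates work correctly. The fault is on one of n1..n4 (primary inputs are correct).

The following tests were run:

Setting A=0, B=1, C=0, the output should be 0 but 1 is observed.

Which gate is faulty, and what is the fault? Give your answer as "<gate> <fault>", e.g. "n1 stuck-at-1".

n4 stuck-at-1

Fault-free values for test 1 (A=0, B=1, C=0): n1=1, n2=1, n3=1, n4=0, giving Y=0. Observed 1.
Test 1: faults giving observed 1 are {n4 stuck-at-1}.
Only n4 stuck-at-1 is consistent with every test.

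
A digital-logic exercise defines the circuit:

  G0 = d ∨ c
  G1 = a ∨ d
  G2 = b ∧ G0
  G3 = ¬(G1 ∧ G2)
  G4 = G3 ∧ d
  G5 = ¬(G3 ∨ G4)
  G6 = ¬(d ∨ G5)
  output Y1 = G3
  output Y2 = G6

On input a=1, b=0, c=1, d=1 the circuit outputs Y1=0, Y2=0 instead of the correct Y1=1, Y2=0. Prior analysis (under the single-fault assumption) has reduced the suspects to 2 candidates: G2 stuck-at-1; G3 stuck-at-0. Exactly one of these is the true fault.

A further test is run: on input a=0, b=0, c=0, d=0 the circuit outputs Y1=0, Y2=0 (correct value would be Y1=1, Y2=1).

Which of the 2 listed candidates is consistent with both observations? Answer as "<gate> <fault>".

G3 stuck-at-0

Evaluate each candidate on input a=0, b=0, c=0, d=0:
  G2 stuck-at-1: G0=0, G1=0, G2=1 [stuck-at-1], G3=1, G4=0, G5=0, G6=1 → Y1=1, Y2=1 — eliminated
  G3 stuck-at-0: G0=0, G1=0, G2=0, G3=0 [stuck-at-0], G4=0, G5=1, G6=0 → Y1=0, Y2=0 — matches
Only G3 stuck-at-0 reproduces the observed Y1=0, Y2=0.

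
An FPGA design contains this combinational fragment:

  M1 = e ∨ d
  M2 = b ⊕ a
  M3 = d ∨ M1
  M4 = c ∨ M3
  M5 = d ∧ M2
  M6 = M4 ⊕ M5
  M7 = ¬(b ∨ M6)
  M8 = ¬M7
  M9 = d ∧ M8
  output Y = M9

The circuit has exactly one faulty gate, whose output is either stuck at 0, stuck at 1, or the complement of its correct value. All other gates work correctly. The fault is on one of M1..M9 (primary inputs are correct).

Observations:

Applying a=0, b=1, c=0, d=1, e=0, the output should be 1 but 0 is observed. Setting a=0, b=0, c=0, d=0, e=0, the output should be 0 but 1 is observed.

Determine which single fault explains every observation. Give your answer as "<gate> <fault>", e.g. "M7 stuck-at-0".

M9 inverted output

Fault-free values for test 1 (a=0, b=1, c=0, d=1, e=0): M1=1, M2=1, M3=1, M4=1, M5=1, M6=0, M7=0, M8=1, M9=1, giving Y=1. Observed 0.
Test 1: faults giving observed 0 are {M7 stuck-at-1, M7 inverted output, M8 stuck-at-0, M8 inverted output, M9 stuck-at-0, M9 inverted output}.
Test 2 (a=0, b=0, c=0, d=0, e=0): fault-free M1=0, M2=0, M3=0, M4=0, M5=0, M6=0, M7=1, M8=0, M9=0 → 0; observed 1. Eliminates M7 stuck-at-1, M7 inverted output, M8 stuck-at-0, M8 inverted output, M9 stuck-at-0.
Only M9 inverted output is consistent with every test.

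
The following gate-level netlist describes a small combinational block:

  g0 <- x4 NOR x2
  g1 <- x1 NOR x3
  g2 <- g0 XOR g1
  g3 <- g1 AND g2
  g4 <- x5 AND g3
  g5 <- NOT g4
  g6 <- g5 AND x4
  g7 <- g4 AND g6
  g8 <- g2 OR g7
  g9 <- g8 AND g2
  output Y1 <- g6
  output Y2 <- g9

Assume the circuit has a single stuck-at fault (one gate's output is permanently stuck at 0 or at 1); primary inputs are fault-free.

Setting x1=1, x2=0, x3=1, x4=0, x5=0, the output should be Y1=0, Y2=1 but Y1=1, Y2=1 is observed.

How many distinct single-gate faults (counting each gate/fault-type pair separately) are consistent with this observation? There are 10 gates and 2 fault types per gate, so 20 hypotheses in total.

1

Fault-free: g0=1, g1=0, g2=1, g3=0, g4=0, g5=1, g6=0, g7=0, g8=1, g9=1 → Y1=0, Y2=1. Observed Y1=1, Y2=1.
  g0: none of the 2 fault types match ✗
  g1: none of the 2 fault types match ✗
  g2: none of the 2 fault types match ✗
  g3: none of the 2 fault types match ✗
  g4: none of the 2 fault types match ✗
  g5: none of the 2 fault types match ✗
  g6: stuck-at-1 ✓; others ✗
  g7: none of the 2 fault types match ✗
  g8: none of the 2 fault types match ✗
  g9: none of the 2 fault types match ✗
Consistent faults: {g6 stuck-at-1} — 1 in all.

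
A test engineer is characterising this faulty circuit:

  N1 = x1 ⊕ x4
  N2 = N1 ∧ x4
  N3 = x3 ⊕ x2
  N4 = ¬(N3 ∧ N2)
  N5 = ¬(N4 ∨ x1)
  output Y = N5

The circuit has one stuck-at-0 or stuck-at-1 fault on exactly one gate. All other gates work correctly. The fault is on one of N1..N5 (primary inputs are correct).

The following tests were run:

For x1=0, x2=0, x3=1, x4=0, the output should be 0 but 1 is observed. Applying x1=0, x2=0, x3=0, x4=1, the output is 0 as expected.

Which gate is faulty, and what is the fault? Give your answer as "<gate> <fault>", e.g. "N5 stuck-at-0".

Fault-free values for test 1 (x1=0, x2=0, x3=1, x4=0): N1=0, N2=0, N3=1, N4=1, N5=0, giving Y=0. Observed 1.
Test 1: faults giving observed 1 are {N2 stuck-at-1, N4 stuck-at-0, N5 stuck-at-1}.
Test 2 (x1=0, x2=0, x3=0, x4=1): fault-free N1=1, N2=1, N3=0, N4=1, N5=0 → 0; observed 0. Eliminates N4 stuck-at-0, N5 stuck-at-1.
Only N2 stuck-at-1 is consistent with every test.

N2 stuck-at-1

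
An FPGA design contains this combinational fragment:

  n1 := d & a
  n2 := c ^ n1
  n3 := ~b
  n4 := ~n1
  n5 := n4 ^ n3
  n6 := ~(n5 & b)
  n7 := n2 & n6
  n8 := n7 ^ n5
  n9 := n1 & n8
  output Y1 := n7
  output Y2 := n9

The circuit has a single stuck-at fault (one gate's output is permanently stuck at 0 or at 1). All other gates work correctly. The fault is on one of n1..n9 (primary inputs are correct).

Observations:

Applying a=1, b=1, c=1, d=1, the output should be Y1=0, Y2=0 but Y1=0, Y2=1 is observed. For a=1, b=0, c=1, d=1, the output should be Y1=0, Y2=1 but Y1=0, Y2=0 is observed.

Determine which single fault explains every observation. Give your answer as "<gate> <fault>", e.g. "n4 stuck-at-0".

Fault-free values for test 1 (a=1, b=1, c=1, d=1): n1=1, n2=0, n3=0, n4=0, n5=0, n6=1, n7=0, n8=0, n9=0, giving Y1=0, Y2=0. Observed Y1=0, Y2=1.
Test 1: faults giving observed Y1=0, Y2=1 are {n3 stuck-at-1, n4 stuck-at-1, n5 stuck-at-1, n8 stuck-at-1, n9 stuck-at-1}.
Test 2 (a=1, b=0, c=1, d=1): fault-free n1=1, n2=0, n3=1, n4=0, n5=1, n6=1, n7=0, n8=1, n9=1 → Y1=0, Y2=1; observed Y1=0, Y2=0. Eliminates n3 stuck-at-1, n5 stuck-at-1, n8 stuck-at-1, n9 stuck-at-1.
Only n4 stuck-at-1 is consistent with every test.

n4 stuck-at-1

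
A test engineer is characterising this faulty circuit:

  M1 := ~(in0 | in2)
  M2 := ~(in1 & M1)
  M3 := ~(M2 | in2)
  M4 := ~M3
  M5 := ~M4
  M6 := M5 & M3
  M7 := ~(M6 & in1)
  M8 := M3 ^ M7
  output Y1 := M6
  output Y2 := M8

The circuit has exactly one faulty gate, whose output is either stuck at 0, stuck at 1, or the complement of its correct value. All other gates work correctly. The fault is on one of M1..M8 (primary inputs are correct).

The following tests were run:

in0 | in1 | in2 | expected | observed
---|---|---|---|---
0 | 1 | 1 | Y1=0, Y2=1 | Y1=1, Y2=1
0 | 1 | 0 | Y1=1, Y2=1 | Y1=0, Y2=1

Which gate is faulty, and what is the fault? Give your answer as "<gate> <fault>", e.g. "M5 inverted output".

Fault-free values for test 1 (in0=0, in1=1, in2=1): M1=0, M2=1, M3=0, M4=1, M5=0, M6=0, M7=1, M8=1, giving Y1=0, Y2=1. Observed Y1=1, Y2=1.
Test 1: faults giving observed Y1=1, Y2=1 are {M3 stuck-at-1, M3 inverted output}.
Test 2 (in0=0, in1=1, in2=0): fault-free M1=1, M2=0, M3=1, M4=0, M5=1, M6=1, M7=0, M8=1 → Y1=1, Y2=1; observed Y1=0, Y2=1. Eliminates M3 stuck-at-1.
Only M3 inverted output is consistent with every test.

M3 inverted output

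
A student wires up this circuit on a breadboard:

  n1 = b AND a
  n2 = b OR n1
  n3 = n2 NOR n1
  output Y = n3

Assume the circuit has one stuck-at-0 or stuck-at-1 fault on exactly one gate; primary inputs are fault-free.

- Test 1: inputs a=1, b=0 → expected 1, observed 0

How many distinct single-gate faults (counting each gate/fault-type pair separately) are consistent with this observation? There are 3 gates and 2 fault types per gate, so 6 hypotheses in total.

3

Fault-free: n1=0, n2=0, n3=1 → 1. Observed 0.
  n1 stuck-at-0: output 1 ✗
  n1 stuck-at-1: output 0 ✓
  n2 stuck-at-0: output 1 ✗
  n2 stuck-at-1: output 0 ✓
  n3 stuck-at-0: output 0 ✓
  n3 stuck-at-1: output 1 ✗
Consistent faults: {n1 stuck-at-1, n2 stuck-at-1, n3 stuck-at-0} — 3 in all.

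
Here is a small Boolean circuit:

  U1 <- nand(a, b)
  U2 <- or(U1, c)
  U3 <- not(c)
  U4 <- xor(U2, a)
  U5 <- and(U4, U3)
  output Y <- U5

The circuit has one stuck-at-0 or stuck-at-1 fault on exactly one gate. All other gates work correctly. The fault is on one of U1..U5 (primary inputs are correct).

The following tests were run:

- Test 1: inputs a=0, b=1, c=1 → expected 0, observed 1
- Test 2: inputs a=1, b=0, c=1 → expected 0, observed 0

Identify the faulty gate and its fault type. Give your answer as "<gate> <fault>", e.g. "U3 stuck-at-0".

U3 stuck-at-1

Fault-free values for test 1 (a=0, b=1, c=1): U1=1, U2=1, U3=0, U4=1, U5=0, giving Y=0. Observed 1.
Test 1: faults giving observed 1 are {U3 stuck-at-1, U5 stuck-at-1}.
Test 2 (a=1, b=0, c=1): fault-free U1=1, U2=1, U3=0, U4=0, U5=0 → 0; observed 0. Eliminates U5 stuck-at-1.
Only U3 stuck-at-1 is consistent with every test.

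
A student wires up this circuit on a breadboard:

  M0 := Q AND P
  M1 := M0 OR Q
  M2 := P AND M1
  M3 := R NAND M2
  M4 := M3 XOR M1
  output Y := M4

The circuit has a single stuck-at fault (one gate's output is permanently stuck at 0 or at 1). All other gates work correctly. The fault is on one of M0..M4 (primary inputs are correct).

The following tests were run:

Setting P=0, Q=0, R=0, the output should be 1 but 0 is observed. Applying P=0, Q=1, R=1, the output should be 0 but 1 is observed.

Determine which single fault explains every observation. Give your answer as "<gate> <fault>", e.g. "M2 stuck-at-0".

M3 stuck-at-0

Fault-free values for test 1 (P=0, Q=0, R=0): M0=0, M1=0, M2=0, M3=1, M4=1, giving Y=1. Observed 0.
Test 1: faults giving observed 0 are {M0 stuck-at-1, M1 stuck-at-1, M3 stuck-at-0, M4 stuck-at-0}.
Test 2 (P=0, Q=1, R=1): fault-free M0=0, M1=1, M2=0, M3=1, M4=0 → 0; observed 1. Eliminates M0 stuck-at-1, M1 stuck-at-1, M4 stuck-at-0.
Only M3 stuck-at-0 is consistent with every test.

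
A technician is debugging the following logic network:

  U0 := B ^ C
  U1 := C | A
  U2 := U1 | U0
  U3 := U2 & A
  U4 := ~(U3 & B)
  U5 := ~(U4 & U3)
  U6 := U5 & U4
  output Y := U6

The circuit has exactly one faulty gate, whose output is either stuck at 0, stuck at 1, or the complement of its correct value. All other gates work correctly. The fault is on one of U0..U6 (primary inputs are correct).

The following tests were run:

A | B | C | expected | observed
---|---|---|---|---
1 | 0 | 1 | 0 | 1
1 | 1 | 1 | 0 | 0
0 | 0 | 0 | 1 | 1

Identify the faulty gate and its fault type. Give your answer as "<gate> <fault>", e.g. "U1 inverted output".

U5 stuck-at-1

Fault-free values for test 1 (A=1, B=0, C=1): U0=1, U1=1, U2=1, U3=1, U4=1, U5=0, U6=0, giving Y=0. Observed 1.
Test 1: faults giving observed 1 are {U2 stuck-at-0, U2 inverted output, U3 stuck-at-0, U3 inverted output, U5 stuck-at-1, U5 inverted output, U6 stuck-at-1, U6 inverted output}.
Test 2 (A=1, B=1, C=1): fault-free U0=0, U1=1, U2=1, U3=1, U4=0, U5=1, U6=0 → 0; observed 0. Eliminates U2 stuck-at-0, U2 inverted output, U3 stuck-at-0, U3 inverted output, U6 stuck-at-1, U6 inverted output.
Test 3 (A=0, B=0, C=0): fault-free U0=0, U1=0, U2=0, U3=0, U4=1, U5=1, U6=1 → 1; observed 1. Eliminates U5 inverted output.
Only U5 stuck-at-1 is consistent with every test.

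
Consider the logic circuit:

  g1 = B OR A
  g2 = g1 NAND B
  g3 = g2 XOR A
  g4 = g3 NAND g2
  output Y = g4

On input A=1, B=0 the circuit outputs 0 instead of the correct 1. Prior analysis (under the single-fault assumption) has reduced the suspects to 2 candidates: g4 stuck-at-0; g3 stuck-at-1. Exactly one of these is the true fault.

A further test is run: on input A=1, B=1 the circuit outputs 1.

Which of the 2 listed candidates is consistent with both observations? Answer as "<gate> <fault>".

Evaluate each candidate on input A=1, B=1:
  g4 stuck-at-0: g1=1, g2=0, g3=1, g4=0 [stuck-at-0] → 0 — eliminated
  g3 stuck-at-1: g1=1, g2=0, g3=1 [stuck-at-1], g4=1 → 1 — matches
Only g3 stuck-at-1 reproduces the observed 1.

g3 stuck-at-1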